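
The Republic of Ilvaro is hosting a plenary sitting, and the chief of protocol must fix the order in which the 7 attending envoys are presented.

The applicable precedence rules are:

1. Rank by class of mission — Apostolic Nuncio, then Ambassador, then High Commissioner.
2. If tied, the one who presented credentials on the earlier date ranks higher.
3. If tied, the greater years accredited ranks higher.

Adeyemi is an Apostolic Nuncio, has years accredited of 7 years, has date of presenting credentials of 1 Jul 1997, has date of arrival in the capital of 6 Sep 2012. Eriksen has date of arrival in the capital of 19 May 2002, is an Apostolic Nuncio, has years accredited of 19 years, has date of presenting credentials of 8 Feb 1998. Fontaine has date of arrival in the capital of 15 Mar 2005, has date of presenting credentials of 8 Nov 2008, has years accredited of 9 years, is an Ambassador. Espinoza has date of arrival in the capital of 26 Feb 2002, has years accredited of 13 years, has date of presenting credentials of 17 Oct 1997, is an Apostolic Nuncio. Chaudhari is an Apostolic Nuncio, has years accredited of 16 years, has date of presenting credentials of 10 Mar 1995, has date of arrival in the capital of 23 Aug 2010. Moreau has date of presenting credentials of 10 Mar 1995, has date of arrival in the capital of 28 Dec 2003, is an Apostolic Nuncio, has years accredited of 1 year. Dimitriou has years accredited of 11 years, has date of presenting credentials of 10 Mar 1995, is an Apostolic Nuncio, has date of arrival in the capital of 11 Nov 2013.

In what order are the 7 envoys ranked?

Chaudhari, Dimitriou, Moreau, Adeyemi, Espinoza, Eriksen, Fontaine

By class of mission: Chaudhari, Dimitriou, Moreau, Adeyemi, Espinoza and Eriksen (Apostolic Nuncio); then Fontaine (Ambassador).
Among Chaudhari, Dimitriou, Moreau, Adeyemi, Espinoza and Eriksen, by date of presenting credentials (earlier first): Chaudhari, Dimitriou and Moreau (10 Mar 1995) before Adeyemi (1 Jul 1997) before Espinoza (17 Oct 1997) before Eriksen (8 Feb 1998).
Among Chaudhari, Dimitriou and Moreau, by years accredited (higher first): Chaudhari (16 years) before Dimitriou (11 years) before Moreau (1 year).
Full order: Chaudhari, Dimitriou, Moreau, Adeyemi, Espinoza, Eriksen, Fontaine.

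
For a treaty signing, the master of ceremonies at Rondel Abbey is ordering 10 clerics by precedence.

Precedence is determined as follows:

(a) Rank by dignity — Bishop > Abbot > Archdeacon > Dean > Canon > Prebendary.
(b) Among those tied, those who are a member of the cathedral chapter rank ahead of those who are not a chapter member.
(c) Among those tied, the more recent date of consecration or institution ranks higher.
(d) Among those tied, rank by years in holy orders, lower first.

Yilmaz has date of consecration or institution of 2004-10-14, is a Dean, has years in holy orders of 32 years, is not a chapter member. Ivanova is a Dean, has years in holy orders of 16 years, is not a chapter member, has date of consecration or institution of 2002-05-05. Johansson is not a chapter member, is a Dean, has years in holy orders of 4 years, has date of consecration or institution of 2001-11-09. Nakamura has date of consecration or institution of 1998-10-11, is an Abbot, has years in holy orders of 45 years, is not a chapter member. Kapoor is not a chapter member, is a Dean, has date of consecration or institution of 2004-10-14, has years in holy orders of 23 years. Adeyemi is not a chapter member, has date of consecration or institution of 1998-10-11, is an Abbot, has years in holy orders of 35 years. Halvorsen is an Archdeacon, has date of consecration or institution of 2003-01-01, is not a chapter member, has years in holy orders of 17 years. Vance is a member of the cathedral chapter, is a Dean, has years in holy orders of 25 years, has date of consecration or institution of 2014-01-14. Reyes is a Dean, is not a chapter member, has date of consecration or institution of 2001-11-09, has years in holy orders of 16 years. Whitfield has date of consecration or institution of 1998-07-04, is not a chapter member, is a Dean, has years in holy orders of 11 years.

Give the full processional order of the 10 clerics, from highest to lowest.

By dignity: Adeyemi and Nakamura (Abbot); then Halvorsen (Archdeacon); then Vance, Kapoor, Yilmaz, Ivanova, Johansson, Reyes and Whitfield (Dean).
Adeyemi and Nakamura are each not a chapter member, so the next rule applies.
Adeyemi and Nakamura both have date of consecration or institution 1998-10-11, so the next rule applies.
Among Adeyemi and Nakamura, by years in holy orders (lower first): Adeyemi (35 years) before Nakamura (45 years).
Among Vance, Kapoor, Yilmaz, Ivanova, Johansson, Reyes and Whitfield, a member of the cathedral chapter before not a chapter member: Vance (a member of the cathedral chapter) before Kapoor, Yilmaz, Ivanova, Johansson, Reyes and Whitfield (not a chapter member).
Among Kapoor, Yilmaz, Ivanova, Johansson, Reyes and Whitfield, by date of consecration or institution (later first): Kapoor and Yilmaz (2004-10-14) before Ivanova (2002-05-05) before Johansson and Reyes (2001-11-09) before Whitfield (1998-07-04).
Among Kapoor and Yilmaz, by years in holy orders (lower first): Kapoor (23 years) before Yilmaz (32 years).
Among Johansson and Reyes, by years in holy orders (lower first): Johansson (4 years) before Reyes (16 years).
Full order: Adeyemi, Nakamura, Halvorsen, Vance, Kapoor, Yilmaz, Ivanova, Johansson, Reyes, Whitfield.

Adeyemi, Nakamura, Halvorsen, Vance, Kapoor, Yilmaz, Ivanova, Johansson, Reyes, Whitfield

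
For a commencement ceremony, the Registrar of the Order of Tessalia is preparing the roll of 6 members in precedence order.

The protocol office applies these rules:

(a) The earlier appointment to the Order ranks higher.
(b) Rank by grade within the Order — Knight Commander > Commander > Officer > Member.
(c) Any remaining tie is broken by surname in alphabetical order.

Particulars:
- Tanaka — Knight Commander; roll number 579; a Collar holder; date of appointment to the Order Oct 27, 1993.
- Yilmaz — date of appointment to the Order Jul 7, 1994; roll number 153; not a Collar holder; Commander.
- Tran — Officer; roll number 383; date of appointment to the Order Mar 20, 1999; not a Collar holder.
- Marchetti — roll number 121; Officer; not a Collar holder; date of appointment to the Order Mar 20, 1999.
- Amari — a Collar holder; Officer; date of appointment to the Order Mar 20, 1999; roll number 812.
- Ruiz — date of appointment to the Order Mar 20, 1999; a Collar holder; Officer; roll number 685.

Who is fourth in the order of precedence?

By date of appointment to the Order (earlier first): Tanaka (Oct 27, 1993); then Yilmaz (Jul 7, 1994); then Amari, Marchetti, Ruiz and Tran (each Mar 20, 1999).
Amari, Marchetti, Ruiz and Tran are each Officer, so the next rule applies.
Among Amari, Marchetti, Ruiz and Tran, alphabetically by surname: Amari before Marchetti before Ruiz before Tran.
Order: Tanaka, Yilmaz, Amari, Marchetti, Ruiz, Tran.

Marchetti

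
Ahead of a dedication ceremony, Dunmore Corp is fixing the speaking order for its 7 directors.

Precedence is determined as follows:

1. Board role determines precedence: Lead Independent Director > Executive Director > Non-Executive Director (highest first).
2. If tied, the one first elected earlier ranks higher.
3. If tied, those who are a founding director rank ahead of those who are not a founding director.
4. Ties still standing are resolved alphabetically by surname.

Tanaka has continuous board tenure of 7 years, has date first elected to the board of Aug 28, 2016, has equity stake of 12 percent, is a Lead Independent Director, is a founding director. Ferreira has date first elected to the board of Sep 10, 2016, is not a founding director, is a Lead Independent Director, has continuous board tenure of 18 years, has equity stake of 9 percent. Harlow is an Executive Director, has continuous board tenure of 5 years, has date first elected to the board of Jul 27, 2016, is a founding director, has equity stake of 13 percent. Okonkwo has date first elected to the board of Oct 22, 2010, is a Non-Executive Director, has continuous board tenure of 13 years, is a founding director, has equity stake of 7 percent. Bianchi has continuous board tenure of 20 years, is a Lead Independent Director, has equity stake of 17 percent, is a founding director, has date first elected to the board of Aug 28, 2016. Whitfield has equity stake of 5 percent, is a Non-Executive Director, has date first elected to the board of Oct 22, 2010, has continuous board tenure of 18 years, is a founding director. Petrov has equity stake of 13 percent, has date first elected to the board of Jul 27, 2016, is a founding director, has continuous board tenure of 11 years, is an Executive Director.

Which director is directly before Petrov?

Harlow

By board role: Bianchi, Tanaka and Ferreira (Lead Independent Director); then Harlow and Petrov (Executive Director); then Okonkwo and Whitfield (Non-Executive Director).
Among Bianchi, Tanaka and Ferreira, by date first elected to the board (earlier first): Bianchi and Tanaka (Aug 28, 2016) before Ferreira (Sep 10, 2016).
Bianchi and Tanaka are each a founding director, so the next rule applies.
Among Bianchi and Tanaka, alphabetically by surname: Bianchi before Tanaka.
Harlow and Petrov both have date first elected to the board Jul 27, 2016, so the next rule applies.
Harlow and Petrov are each a founding director, so the next rule applies.
Among Harlow and Petrov, alphabetically by surname: Harlow before Petrov.
Okonkwo and Whitfield both have date first elected to the board Oct 22, 2010, so the next rule applies.
Okonkwo and Whitfield are each a founding director, so the next rule applies.
Among Okonkwo and Whitfield, alphabetically by surname: Okonkwo before Whitfield.
Order: Bianchi, Tanaka, Ferreira, Harlow, Petrov, Okonkwo, Whitfield.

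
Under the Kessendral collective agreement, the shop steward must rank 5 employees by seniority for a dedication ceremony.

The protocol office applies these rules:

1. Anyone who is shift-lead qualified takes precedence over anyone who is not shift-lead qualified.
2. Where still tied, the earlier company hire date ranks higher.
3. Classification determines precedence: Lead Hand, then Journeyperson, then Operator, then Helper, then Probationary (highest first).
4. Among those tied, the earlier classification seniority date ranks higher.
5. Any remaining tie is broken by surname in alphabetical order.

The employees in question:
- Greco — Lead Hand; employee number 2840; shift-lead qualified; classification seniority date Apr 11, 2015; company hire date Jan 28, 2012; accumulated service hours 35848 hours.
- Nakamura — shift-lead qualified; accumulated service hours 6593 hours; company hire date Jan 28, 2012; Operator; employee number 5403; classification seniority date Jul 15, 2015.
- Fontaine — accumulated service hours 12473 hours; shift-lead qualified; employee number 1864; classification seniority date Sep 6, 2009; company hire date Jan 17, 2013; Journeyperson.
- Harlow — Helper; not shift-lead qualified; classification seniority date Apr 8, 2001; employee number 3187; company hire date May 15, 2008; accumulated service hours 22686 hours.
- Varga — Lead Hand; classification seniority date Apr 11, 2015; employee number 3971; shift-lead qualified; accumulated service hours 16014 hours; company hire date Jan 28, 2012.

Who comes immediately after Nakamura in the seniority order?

By the first rule: Greco, Varga, Nakamura and Fontaine (each shift-lead qualified); then Harlow (not shift-lead qualified).
Among Greco, Varga, Nakamura and Fontaine, by company hire date (earlier first): Greco, Varga and Nakamura (Jan 28, 2012) before Fontaine (Jan 17, 2013).
Among Greco, Varga and Nakamura, by classification: Greco and Varga (Lead Hand) before Nakamura (Operator).
Greco and Varga both have classification seniority date Apr 11, 2015, so the next rule applies.
Among Greco and Varga, alphabetically by surname: Greco before Varga.
Order: Greco, Varga, Nakamura, Fontaine, Harlow.

Fontaine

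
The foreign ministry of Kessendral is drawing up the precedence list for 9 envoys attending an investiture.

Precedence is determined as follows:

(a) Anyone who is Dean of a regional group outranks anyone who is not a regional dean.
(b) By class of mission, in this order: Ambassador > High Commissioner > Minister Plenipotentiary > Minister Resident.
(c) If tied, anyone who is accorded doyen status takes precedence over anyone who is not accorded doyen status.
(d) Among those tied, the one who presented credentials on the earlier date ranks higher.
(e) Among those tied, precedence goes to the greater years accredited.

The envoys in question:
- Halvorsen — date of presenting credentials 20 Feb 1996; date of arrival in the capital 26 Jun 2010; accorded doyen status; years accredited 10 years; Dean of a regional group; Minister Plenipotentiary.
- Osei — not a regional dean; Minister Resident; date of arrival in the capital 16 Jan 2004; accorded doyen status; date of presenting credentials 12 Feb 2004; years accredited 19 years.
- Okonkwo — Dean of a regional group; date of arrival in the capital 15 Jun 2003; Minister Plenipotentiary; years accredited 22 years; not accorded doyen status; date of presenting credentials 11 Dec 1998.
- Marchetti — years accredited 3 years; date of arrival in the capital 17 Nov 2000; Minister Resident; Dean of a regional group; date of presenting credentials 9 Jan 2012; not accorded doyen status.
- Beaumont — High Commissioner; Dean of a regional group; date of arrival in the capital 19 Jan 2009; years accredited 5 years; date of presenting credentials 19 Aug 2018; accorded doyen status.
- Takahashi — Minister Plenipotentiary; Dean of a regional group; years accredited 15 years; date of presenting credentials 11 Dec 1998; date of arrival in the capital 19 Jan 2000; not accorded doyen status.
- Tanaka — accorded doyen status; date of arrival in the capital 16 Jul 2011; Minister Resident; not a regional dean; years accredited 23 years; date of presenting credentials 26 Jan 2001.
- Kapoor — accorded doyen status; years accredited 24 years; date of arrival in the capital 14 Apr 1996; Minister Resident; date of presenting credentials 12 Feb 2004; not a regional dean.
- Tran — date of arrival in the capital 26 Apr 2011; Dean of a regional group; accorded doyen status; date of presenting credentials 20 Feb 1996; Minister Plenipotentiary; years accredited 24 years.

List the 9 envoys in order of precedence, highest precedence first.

By the first rule: Beaumont, Tran, Halvorsen, Okonkwo, Takahashi and Marchetti (each Dean of a regional group); then Tanaka, Kapoor and Osei (each not a regional dean).
Among Beaumont, Tran, Halvorsen, Okonkwo, Takahashi and Marchetti, by class of mission: Beaumont (High Commissioner) before Tran, Halvorsen, Okonkwo and Takahashi (Minister Plenipotentiary) before Marchetti (Minister Resident).
Among Tran, Halvorsen, Okonkwo and Takahashi, accorded doyen status before not accorded doyen status: Tran and Halvorsen (accorded doyen status) before Okonkwo and Takahashi (not accorded doyen status).
Tran and Halvorsen both have date of presenting credentials 20 Feb 1996, so the next rule applies.
Among Tran and Halvorsen, by years accredited (higher first): Tran (24 years) before Halvorsen (10 years).
Okonkwo and Takahashi both have date of presenting credentials 11 Dec 1998, so the next rule applies.
Among Okonkwo and Takahashi, by years accredited (higher first): Okonkwo (22 years) before Takahashi (15 years).
Tanaka, Kapoor and Osei are each Minister Resident, so the next rule applies.
Tanaka, Kapoor and Osei are each accorded doyen status, so the next rule applies.
Among Tanaka, Kapoor and Osei, by date of presenting credentials (earlier first): Tanaka (26 Jan 2001) before Kapoor and Osei (12 Feb 2004).
Among Kapoor and Osei, by years accredited (higher first): Kapoor (24 years) before Osei (19 years).
Full order: Beaumont, Tran, Halvorsen, Okonkwo, Takahashi, Marchetti, Tanaka, Kapoor, Osei.

Beaumont, Tran, Halvorsen, Okonkwo, Takahashi, Marchetti, Tanaka, Kapoor, Osei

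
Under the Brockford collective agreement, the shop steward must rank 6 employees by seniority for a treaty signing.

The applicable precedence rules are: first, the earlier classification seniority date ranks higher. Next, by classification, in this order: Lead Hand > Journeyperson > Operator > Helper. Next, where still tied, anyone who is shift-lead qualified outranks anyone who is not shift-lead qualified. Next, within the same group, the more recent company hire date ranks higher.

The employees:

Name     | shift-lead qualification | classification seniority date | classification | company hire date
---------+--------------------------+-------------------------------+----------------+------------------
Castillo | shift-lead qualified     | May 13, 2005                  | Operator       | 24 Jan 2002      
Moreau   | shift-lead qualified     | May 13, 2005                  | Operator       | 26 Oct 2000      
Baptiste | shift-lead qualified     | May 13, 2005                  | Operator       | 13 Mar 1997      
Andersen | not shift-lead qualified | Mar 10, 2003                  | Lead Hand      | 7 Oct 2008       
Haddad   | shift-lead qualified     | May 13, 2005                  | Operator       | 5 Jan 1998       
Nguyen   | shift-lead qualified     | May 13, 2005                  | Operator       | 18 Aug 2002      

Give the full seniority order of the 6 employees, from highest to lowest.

Andersen, Nguyen, Castillo, Moreau, Haddad, Baptiste

By classification seniority date (earlier first): Andersen (Mar 10, 2003); then Nguyen, Castillo, Moreau, Haddad and Baptiste (each May 13, 2005).
Nguyen, Castillo, Moreau, Haddad and Baptiste are each Operator, so the next rule applies.
Nguyen, Castillo, Moreau, Haddad and Baptiste are each shift-lead qualified, so the next rule applies.
Among Nguyen, Castillo, Moreau, Haddad and Baptiste, by company hire date (later first): Nguyen (18 Aug 2002) before Castillo (24 Jan 2002) before Moreau (26 Oct 2000) before Haddad (5 Jan 1998) before Baptiste (13 Mar 1997).
Full order: Andersen, Nguyen, Castillo, Moreau, Haddad, Baptiste.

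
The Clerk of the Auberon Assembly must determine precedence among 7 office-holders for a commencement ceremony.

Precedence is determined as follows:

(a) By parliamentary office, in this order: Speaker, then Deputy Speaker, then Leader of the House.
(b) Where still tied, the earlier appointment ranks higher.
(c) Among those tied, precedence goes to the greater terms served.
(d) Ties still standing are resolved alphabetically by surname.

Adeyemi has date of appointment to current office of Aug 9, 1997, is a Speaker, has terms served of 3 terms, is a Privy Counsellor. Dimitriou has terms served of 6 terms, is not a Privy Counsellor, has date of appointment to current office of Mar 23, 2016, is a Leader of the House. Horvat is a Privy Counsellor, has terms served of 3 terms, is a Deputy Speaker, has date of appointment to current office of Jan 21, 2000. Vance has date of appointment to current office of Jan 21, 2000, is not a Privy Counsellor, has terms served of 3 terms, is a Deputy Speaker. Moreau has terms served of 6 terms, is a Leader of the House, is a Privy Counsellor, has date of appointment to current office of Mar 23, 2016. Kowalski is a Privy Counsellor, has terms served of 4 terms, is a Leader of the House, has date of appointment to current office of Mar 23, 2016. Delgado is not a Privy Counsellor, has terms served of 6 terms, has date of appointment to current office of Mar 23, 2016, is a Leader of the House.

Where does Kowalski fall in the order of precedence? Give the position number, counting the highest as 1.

7

By parliamentary office: Adeyemi (Speaker); then Horvat and Vance (Deputy Speaker); then Delgado, Dimitriou, Moreau and Kowalski (Leader of the House).
Horvat and Vance both have date of appointment to current office Jan 21, 2000, so the next rule applies.
Horvat and Vance both have terms served 3 terms, so the next rule applies.
Among Horvat and Vance, alphabetically by surname: Horvat before Vance.
Delgado, Dimitriou, Moreau and Kowalski all have date of appointment to current office Mar 23, 2016, so the next rule applies.
Among Delgado, Dimitriou, Moreau and Kowalski, by terms served (higher first): Delgado, Dimitriou and Moreau (6 terms) before Kowalski (4 terms).
Among Delgado, Dimitriou and Moreau, alphabetically by surname: Delgado before Dimitriou before Moreau.
Order: Adeyemi, Horvat, Vance, Delgado, Dimitriou, Moreau, Kowalski. So position 7.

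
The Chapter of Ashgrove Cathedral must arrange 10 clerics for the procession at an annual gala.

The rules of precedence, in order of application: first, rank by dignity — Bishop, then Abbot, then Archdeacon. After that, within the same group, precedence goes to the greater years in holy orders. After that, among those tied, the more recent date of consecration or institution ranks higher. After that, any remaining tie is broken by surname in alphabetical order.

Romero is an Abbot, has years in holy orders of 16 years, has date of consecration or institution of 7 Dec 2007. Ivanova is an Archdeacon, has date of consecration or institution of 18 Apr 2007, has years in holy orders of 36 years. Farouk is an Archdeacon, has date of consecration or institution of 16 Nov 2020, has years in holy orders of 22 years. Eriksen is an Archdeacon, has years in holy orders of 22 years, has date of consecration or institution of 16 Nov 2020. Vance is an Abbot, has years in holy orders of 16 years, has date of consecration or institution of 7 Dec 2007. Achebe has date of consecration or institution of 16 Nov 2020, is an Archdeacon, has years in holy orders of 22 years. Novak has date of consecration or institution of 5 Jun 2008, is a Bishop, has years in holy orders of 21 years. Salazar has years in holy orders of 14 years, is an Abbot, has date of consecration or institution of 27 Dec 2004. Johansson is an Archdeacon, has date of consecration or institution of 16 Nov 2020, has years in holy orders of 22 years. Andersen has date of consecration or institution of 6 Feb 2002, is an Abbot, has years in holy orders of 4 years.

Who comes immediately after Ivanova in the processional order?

By dignity: Novak (Bishop); then Romero, Vance, Salazar and Andersen (Abbot); then Ivanova, Achebe, Eriksen, Farouk and Johansson (Archdeacon).
Among Romero, Vance, Salazar and Andersen, by years in holy orders (higher first): Romero and Vance (16 years) before Salazar (14 years) before Andersen (4 years).
Romero and Vance both have date of consecration or institution 7 Dec 2007, so the next rule applies.
Among Romero and Vance, alphabetically by surname: Romero before Vance.
Among Ivanova, Achebe, Eriksen, Farouk and Johansson, by years in holy orders (higher first): Ivanova (36 years) before Achebe, Eriksen, Farouk and Johansson (22 years).
Achebe, Eriksen, Farouk and Johansson all have date of consecration or institution 16 Nov 2020, so the next rule applies.
Among Achebe, Eriksen, Farouk and Johansson, alphabetically by surname: Achebe before Eriksen before Farouk before Johansson.
Order: Novak, Romero, Vance, Salazar, Andersen, Ivanova, Achebe, Eriksen, Farouk, Johansson.

Achebe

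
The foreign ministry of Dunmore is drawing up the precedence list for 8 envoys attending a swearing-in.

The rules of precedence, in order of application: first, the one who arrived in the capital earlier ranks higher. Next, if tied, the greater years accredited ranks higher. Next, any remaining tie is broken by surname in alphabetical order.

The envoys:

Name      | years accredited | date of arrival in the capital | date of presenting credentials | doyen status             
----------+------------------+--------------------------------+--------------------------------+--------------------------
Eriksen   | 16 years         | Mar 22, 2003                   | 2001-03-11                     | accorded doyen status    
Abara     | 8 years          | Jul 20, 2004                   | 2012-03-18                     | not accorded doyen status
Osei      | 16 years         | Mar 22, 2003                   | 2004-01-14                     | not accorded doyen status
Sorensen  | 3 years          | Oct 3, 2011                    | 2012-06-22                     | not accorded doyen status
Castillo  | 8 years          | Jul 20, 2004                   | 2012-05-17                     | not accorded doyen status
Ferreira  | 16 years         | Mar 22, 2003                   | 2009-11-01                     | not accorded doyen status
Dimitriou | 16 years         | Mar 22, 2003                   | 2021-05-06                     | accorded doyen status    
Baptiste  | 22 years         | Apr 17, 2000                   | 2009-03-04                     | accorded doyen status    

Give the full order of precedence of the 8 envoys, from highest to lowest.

Baptiste, Dimitriou, Eriksen, Ferreira, Osei, Abara, Castillo, Sorensen

By date of arrival in the capital (earlier first): Baptiste (Apr 17, 2000); then Dimitriou, Eriksen, Ferreira and Osei (each Mar 22, 2003); then Abara and Castillo (both Jul 20, 2004); then Sorensen (Oct 3, 2011).
Dimitriou, Eriksen, Ferreira and Osei all have years accredited 16 years, so the next rule applies.
Among Dimitriou, Eriksen, Ferreira and Osei, alphabetically by surname: Dimitriou before Eriksen before Ferreira before Osei.
Abara and Castillo both have years accredited 8 years, so the next rule applies.
Among Abara and Castillo, alphabetically by surname: Abara before Castillo.
Full order: Baptiste, Dimitriou, Eriksen, Ferreira, Osei, Abara, Castillo, Sorensen.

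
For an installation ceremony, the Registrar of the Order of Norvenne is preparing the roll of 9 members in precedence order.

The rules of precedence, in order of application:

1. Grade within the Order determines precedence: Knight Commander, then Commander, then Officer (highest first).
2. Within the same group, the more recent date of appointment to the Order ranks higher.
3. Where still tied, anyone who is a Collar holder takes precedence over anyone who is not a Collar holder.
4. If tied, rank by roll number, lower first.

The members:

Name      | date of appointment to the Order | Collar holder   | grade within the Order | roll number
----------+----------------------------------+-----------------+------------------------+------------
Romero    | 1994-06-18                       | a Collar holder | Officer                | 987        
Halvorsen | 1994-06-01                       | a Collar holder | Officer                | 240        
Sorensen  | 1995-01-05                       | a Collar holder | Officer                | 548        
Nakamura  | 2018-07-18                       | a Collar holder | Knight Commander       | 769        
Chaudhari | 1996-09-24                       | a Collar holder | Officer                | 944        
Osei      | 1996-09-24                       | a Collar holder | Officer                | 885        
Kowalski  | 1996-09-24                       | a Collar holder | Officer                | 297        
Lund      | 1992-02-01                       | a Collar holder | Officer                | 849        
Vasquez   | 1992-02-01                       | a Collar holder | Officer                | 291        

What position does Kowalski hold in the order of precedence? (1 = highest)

By grade within the Order: Nakamura (Knight Commander); then Kowalski, Osei, Chaudhari, Sorensen, Romero, Halvorsen, Vasquez and Lund (Officer).
Among Kowalski, Osei, Chaudhari, Sorensen, Romero, Halvorsen, Vasquez and Lund, by date of appointment to the Order (later first): Kowalski, Osei and Chaudhari (1996-09-24) before Sorensen (1995-01-05) before Romero (1994-06-18) before Halvorsen (1994-06-01) before Vasquez and Lund (1992-02-01).
Kowalski, Osei and Chaudhari are each a Collar holder, so the next rule applies.
Among Kowalski, Osei and Chaudhari, by roll number (lower first): Kowalski (297) before Osei (885) before Chaudhari (944).
Vasquez and Lund are each a Collar holder, so the next rule applies.
Among Vasquez and Lund, by roll number (lower first): Vasquez (291) before Lund (849).
Order: Nakamura, Kowalski, Osei, Chaudhari, Sorensen, Romero, Halvorsen, Vasquez, Lund. So position 2.

2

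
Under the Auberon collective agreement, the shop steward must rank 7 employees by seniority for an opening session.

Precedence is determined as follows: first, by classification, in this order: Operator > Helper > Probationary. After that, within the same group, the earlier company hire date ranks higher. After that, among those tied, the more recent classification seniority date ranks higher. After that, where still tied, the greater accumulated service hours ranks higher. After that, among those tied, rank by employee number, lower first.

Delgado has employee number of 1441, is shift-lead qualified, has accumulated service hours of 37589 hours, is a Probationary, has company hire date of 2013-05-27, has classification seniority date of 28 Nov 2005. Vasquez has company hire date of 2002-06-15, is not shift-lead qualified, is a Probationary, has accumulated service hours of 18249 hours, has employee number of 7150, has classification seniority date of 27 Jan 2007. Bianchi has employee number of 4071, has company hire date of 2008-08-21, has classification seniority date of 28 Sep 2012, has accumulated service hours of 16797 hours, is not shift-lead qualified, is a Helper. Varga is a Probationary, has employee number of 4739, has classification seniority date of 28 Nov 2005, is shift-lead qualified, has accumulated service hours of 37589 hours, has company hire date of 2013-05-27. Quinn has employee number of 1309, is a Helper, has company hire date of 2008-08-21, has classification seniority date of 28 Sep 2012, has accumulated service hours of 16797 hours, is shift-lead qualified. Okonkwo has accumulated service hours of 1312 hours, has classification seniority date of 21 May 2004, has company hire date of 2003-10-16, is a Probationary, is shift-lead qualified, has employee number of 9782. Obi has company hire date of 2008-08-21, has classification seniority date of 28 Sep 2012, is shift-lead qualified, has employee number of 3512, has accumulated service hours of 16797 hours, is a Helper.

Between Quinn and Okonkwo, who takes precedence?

By classification: Quinn, Obi and Bianchi (Helper); then Vasquez, Okonkwo, Delgado and Varga (Probationary).
Quinn, Obi and Bianchi all have company hire date 2008-08-21, so the next rule applies.
Quinn, Obi and Bianchi all have classification seniority date 28 Sep 2012, so the next rule applies.
Quinn, Obi and Bianchi all have accumulated service hours 16797 hours, so the next rule applies.
Among Quinn, Obi and Bianchi, by employee number (lower first): Quinn (1309) before Obi (3512) before Bianchi (4071).
Among Vasquez, Okonkwo, Delgado and Varga, by company hire date (earlier first): Vasquez (2002-06-15) before Okonkwo (2003-10-16) before Delgado and Varga (2013-05-27).
Delgado and Varga both have classification seniority date 28 Nov 2005, so the next rule applies.
Delgado and Varga both have accumulated service hours 37589 hours, so the next rule applies.
Among Delgado and Varga, by employee number (lower first): Delgado (1441) before Varga (4739).
So Quinn takes precedence.

Quinn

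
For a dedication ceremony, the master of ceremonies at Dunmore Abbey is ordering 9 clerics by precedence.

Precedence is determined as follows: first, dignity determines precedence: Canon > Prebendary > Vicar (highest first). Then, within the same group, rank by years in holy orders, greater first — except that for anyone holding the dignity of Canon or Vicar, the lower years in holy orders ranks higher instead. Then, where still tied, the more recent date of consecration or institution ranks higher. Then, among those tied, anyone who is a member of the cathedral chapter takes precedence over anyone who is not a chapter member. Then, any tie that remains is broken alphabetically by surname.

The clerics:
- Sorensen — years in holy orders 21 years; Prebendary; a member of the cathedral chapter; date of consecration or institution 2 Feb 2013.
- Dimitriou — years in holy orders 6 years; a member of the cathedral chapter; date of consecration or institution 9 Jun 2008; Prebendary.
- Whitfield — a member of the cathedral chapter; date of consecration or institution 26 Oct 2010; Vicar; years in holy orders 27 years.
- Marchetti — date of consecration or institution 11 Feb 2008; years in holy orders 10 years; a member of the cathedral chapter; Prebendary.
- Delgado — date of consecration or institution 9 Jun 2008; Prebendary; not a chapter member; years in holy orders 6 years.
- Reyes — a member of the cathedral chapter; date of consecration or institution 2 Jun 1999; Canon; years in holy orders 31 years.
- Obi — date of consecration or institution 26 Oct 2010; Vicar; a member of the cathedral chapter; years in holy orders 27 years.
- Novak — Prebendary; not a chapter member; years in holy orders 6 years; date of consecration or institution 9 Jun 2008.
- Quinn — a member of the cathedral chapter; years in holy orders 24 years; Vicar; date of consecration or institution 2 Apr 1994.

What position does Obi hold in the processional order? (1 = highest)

By dignity: Reyes (Canon); then Sorensen, Marchetti, Dimitriou, Delgado and Novak (Prebendary); then Quinn, Obi and Whitfield (Vicar).
Among Sorensen, Marchetti, Dimitriou, Delgado and Novak, by years in holy orders (higher first): Sorensen (21 years) before Marchetti (10 years) before Dimitriou, Delgado and Novak (6 years).
Dimitriou, Delgado and Novak all have date of consecration or institution 9 Jun 2008, so the next rule applies.
Among Dimitriou, Delgado and Novak, a member of the cathedral chapter before not a chapter member: Dimitriou (a member of the cathedral chapter) before Delgado and Novak (not a chapter member).
Among Delgado and Novak, alphabetically by surname: Delgado before Novak.
Among Quinn, Obi and Whitfield, by years in holy orders (lower first) (reversed rule for this group): Quinn (24 years) before Obi and Whitfield (27 years).
Obi and Whitfield both have date of consecration or institution 26 Oct 2010, so the next rule applies.
Obi and Whitfield are each a member of the cathedral chapter, so the next rule applies.
Among Obi and Whitfield, alphabetically by surname: Obi before Whitfield.
Order: Reyes, Sorensen, Marchetti, Dimitriou, Delgado, Novak, Quinn, Obi, Whitfield. So position 8.

8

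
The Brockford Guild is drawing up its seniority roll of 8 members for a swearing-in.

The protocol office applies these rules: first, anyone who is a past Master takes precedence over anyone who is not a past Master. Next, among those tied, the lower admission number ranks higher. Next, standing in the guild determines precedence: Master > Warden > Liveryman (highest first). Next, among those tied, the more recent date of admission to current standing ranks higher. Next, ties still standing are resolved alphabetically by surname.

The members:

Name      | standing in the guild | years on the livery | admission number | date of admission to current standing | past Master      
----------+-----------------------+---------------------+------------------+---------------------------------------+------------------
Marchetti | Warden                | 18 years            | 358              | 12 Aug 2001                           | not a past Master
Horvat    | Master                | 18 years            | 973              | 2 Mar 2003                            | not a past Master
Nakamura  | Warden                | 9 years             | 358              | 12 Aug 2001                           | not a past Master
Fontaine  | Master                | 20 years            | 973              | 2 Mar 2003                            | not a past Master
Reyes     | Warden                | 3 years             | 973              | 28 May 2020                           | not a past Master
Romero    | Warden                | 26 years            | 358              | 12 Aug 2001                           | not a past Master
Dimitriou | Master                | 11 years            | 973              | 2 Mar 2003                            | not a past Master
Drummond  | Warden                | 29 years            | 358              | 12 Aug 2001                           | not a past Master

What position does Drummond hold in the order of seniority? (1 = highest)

1

By the first rule: Drummond, Marchetti, Nakamura, Romero, Dimitriou, Fontaine, Horvat and Reyes (each not a past Master).
Among Drummond, Marchetti, Nakamura, Romero, Dimitriou, Fontaine, Horvat and Reyes, by admission number (lower first): Drummond, Marchetti, Nakamura and Romero (358) before Dimitriou, Fontaine, Horvat and Reyes (973).
Drummond, Marchetti, Nakamura and Romero are each Warden, so the next rule applies.
Drummond, Marchetti, Nakamura and Romero all have date of admission to current standing 12 Aug 2001, so the next rule applies.
Among Drummond, Marchetti, Nakamura and Romero, alphabetically by surname: Drummond before Marchetti before Nakamura before Romero.
Among Dimitriou, Fontaine, Horvat and Reyes, by standing in the guild: Dimitriou, Fontaine and Horvat (Master) before Reyes (Warden).
Dimitriou, Fontaine and Horvat all have date of admission to current standing 2 Mar 2003, so the next rule applies.
Among Dimitriou, Fontaine and Horvat, alphabetically by surname: Dimitriou before Fontaine before Horvat.
Order: Drummond, Marchetti, Nakamura, Romero, Dimitriou, Fontaine, Horvat, Reyes. So position 1.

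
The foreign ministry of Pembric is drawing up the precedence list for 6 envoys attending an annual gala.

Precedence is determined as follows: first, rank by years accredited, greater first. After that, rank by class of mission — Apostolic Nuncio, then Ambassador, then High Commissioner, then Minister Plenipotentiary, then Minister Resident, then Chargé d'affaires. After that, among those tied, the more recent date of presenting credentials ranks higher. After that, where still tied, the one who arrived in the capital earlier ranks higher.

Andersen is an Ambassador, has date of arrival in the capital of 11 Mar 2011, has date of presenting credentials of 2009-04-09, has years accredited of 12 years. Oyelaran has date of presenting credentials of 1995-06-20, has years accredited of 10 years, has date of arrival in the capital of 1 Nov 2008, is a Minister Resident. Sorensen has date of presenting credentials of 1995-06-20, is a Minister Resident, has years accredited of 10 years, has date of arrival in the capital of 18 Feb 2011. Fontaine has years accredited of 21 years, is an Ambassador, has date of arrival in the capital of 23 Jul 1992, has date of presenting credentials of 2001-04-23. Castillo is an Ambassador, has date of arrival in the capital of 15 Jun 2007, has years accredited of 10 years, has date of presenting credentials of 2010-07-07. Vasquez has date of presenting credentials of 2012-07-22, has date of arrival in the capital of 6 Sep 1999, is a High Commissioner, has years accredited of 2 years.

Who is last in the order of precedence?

By years accredited (higher first): Fontaine (21 years); then Andersen (12 years); then Castillo, Oyelaran and Sorensen (each 10 years); then Vasquez (2 years).
Among Castillo, Oyelaran and Sorensen, by class of mission: Castillo (Ambassador) before Oyelaran and Sorensen (Minister Resident).
Oyelaran and Sorensen both have date of presenting credentials 1995-06-20, so the next rule applies.
Among Oyelaran and Sorensen, by date of arrival in the capital (earlier first): Oyelaran (1 Nov 2008) before Sorensen (18 Feb 2011).
Order: Fontaine, Andersen, Castillo, Oyelaran, Sorensen, Vasquez.

Vasquez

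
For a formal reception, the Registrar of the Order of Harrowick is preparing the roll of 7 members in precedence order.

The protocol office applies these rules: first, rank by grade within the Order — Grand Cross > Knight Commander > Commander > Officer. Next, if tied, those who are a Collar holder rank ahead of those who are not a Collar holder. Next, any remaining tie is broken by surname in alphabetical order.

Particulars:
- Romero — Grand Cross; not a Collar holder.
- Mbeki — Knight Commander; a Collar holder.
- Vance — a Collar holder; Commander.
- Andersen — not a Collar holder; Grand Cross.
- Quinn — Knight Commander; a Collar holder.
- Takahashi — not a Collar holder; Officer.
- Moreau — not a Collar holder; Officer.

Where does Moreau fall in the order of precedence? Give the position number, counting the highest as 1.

By grade within the Order: Andersen and Romero (Grand Cross); then Mbeki and Quinn (Knight Commander); then Vance (Commander); then Moreau and Takahashi (Officer).
Andersen and Romero are each not a Collar holder, so the next rule applies.
Among Andersen and Romero, alphabetically by surname: Andersen before Romero.
Mbeki and Quinn are each a Collar holder, so the next rule applies.
Among Mbeki and Quinn, alphabetically by surname: Mbeki before Quinn.
Moreau and Takahashi are each not a Collar holder, so the next rule applies.
Among Moreau and Takahashi, alphabetically by surname: Moreau before Takahashi.
Order: Andersen, Romero, Mbeki, Quinn, Vance, Moreau, Takahashi. So position 6.

6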